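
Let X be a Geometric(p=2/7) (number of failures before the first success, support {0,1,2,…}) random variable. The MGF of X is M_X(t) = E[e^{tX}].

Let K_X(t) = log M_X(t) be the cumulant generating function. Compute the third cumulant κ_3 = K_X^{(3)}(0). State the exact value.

M_X(t) = 2/(7*(1 - 5*e^(t)/7))
K_X(t) = log M_X(t) = -log(1 - 5*e^(t)/7) - log(7) + log(2)
K′(t) = -5*e^(t)/(5*e^(t) - 7)
K′′(t) = 35*e^(t)/(25*e^(2*t) - 70*e^(t) + 49)
K′′′(t) = (-175*e^(2*t) - 245*e^(t))/(125*e^(3*t) - 525*e^(2*t) + 735*e^(t) - 343)

κ_3 = K′′′(0) = 105/2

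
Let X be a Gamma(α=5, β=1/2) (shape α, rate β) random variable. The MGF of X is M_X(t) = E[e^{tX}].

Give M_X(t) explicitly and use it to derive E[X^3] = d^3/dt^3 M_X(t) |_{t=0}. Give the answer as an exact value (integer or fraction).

E[X^3] = d^3M/dt^3 |_{t=0} = 1680

M_X(t) = 1/(32*(1/2 - t)^5)
dM/dt = 10/(64*t^6 - 192*t^5 + 240*t^4 - 160*t^3 + 60*t^2 - 12*t + 1)
d^2M/dt^2 = -120/(128*t^7 - 448*t^6 + 672*t^5 - 560*t^4 + 280*t^3 - 84*t^2 + 14*t - 1)
d^3M/dt^3 = 1680/(256*t^8 - 1024*t^7 + 1792*t^6 - 1792*t^5 + 1120*t^4 - 448*t^3 + 112*t^2 - 16*t + 1)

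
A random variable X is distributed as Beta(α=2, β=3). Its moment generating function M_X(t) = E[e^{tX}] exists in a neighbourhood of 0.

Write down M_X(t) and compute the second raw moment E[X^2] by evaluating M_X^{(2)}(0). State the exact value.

M_X(t) = ₁F₁(2; 5; t)
D^2[M](t) = ₁F₁(4; 7; t)/5

E[X^2] = D^2[M](0) = 1/5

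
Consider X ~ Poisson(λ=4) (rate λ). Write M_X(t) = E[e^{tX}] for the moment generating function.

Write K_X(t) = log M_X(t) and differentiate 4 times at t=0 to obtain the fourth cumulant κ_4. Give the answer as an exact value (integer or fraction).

M_X(t) = e^(4*e^(t) - 4)
K_X(t) = log M_X(t) = 4*e^(t) - 4
D^4[K](t) = 4*e^(t)

κ_4 = D^4[K](0) = 4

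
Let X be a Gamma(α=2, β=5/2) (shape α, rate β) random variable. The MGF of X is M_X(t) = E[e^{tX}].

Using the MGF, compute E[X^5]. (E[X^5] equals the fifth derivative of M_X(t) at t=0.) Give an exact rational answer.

E[X^5] = D^5[M](0) = 4608/625

M_X(t) = 25/(4*(5/2 - t)^2)
D^5[M](t) = -576000/(128*t^7 - 2240*t^6 + 16800*t^5 - 70000*t^4 + 175000*t^3 - 262500*t^2 + 218750*t - 78125)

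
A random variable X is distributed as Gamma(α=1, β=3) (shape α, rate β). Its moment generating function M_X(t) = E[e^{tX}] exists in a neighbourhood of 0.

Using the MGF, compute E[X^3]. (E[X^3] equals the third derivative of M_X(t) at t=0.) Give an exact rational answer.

M_X(t) = 3/(3 - t)
D^3[M](t) = 18/(t^4 - 12*t^3 + 54*t^2 - 108*t + 81)

E[X^3] = D^3[M](0) = 2/9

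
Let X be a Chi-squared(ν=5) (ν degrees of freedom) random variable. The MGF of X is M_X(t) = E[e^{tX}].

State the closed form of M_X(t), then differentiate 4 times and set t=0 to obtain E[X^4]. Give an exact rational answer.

E[X^4] = D^4[M](0) = 3465

M_X(t) = (1 - 2*t)^(-5/2)
D^4[M](t) = 3465/(64*t^6*√(1 - 2*t) - 192*t^5*√(1 - 2*t) + 240*t^4*√(1 - 2*t) - 160*t^3*√(1 - 2*t) + 60*t^2*√(1 - 2*t) - 12*t*√(1 - 2*t) + √(1 - 2*t))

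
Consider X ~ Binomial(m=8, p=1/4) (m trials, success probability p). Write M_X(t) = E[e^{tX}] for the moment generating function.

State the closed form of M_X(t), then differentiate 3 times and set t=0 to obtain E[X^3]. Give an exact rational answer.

E[X^3] = D^3[M](0) = 71/4

M_X(t) = (e^(t)/4 + 3/4)^8
D^3[M](t) = e^(8*t)/128 + 1029*e^(7*t)/8192 + 1701*e^(6*t)/2048 + 23625*e^(5*t)/8192 + 2835*e^(4*t)/512 + 45927*e^(3*t)/8192 + 5103*e^(2*t)/2048 + 2187*e^(t)/8192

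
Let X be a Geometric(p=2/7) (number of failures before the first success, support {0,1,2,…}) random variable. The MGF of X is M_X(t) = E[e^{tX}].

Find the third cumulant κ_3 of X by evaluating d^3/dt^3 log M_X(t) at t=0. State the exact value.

κ_3 = D^3[K](0) = 105/2

M_X(t) = 2/(7*(1 - 5*e^(t)/7))
K_X(t) = log M_X(t) = -log(1 - 5*e^(t)/7) - log(7) + log(2)
D^3[K](t) = (-175*e^(2*t) - 245*e^(t))/(125*e^(3*t) - 525*e^(2*t) + 735*e^(t) - 343)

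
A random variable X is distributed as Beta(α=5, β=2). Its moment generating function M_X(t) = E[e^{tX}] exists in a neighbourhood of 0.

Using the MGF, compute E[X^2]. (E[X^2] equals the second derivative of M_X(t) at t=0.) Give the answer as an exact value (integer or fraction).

E[X^2] = M^(2)(0) = 15/28

M_X(t) = ₁F₁(5; 7; t)
M^(2)(t) = 15*₁F₁(7; 9; t)/28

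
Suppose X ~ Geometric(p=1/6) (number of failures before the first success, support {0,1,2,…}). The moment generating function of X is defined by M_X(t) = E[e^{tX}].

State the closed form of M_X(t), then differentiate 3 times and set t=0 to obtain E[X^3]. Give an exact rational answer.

E[X^3] = M^(3)(0) = 905

M_X(t) = 1/(6*(1 - 5*e^(t)/6))
M^(3)(t) = (125*e^(3*t) + 600*e^(2*t) + 180*e^(t))/(625*e^(4*t) - 3000*e^(3*t) + 5400*e^(2*t) - 4320*e^(t) + 1296)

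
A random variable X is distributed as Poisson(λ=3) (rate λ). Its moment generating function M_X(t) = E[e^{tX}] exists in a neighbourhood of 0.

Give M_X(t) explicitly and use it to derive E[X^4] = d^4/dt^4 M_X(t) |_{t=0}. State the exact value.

M_X(t) = e^(3*e^(t) - 3)
M^(4)(t) = (81*e^(4*t)*e^(3*e^(t)) + 162*e^(3*t)*e^(3*e^(t)) + 63*e^(2*t)*e^(3*e^(t)) + 3*e^(t)*e^(3*e^(t)))*e^(-3)

E[X^4] = M^(4)(0) = 309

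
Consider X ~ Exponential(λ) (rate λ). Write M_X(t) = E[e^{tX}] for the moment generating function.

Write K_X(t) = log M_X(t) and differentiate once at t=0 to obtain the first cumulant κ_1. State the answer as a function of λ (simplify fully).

M_X(t) = λ/(λ - t)
K_X(t) = log M_X(t) = log(λ) - log(λ - t)
K′(t) = -1/(-λ + t)

κ_1 = K′(0) = 1/λ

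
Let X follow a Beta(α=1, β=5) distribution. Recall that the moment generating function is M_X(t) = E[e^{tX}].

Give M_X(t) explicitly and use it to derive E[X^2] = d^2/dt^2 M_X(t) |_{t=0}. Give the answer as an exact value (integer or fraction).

M_X(t) = ₁F₁(1; 6; t)
M′(t) = ₁F₁(2; 7; t)/6
M′′(t) = ₁F₁(3; 8; t)/21

E[X^2] = M′′(0) = 1/21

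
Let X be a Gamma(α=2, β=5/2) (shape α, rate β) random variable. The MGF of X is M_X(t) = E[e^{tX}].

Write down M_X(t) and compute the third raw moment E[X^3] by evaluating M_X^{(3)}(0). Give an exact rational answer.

E[X^3] = M^(3)(0) = 192/125

M_X(t) = 25/(4*(5/2 - t)^2)
M^(3)(t) = -4800/(32*t^5 - 400*t^4 + 2000*t^3 - 5000*t^2 + 6250*t - 3125)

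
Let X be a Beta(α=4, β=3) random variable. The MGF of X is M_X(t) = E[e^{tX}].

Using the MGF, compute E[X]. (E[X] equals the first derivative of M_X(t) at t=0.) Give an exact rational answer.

E[X] = dM/dt |_{t=0} = 4/7

M_X(t) = ₁F₁(4; 7; t)
dM/dt = 4*₁F₁(5; 8; t)/7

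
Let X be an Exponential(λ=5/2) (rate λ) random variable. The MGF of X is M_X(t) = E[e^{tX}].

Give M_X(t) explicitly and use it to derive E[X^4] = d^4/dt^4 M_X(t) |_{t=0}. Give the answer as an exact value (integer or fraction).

E[X^4] = d^4M/dt^4 |_{t=0} = 384/625

M_X(t) = 5/(2*(5/2 - t))
dM/dt = 10/(4*t^2 - 20*t + 25)
d^2M/dt^2 = -40/(8*t^3 - 60*t^2 + 150*t - 125)
d^3M/dt^3 = 240/(16*t^4 - 160*t^3 + 600*t^2 - 1000*t + 625)
d^4M/dt^4 = -1920/(32*t^5 - 400*t^4 + 2000*t^3 - 5000*t^2 + 6250*t - 3125)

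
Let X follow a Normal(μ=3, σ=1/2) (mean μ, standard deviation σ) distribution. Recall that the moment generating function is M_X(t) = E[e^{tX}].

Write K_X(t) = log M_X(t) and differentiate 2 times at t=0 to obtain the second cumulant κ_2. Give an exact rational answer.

κ_2 = K′′(0) = 1/4

M_X(t) = e^(t^2/8 + 3*t)
K_X(t) = log M_X(t) = t^2/8 + 3*t
K′(t) = t/4 + 3
K′′(t) = 1/4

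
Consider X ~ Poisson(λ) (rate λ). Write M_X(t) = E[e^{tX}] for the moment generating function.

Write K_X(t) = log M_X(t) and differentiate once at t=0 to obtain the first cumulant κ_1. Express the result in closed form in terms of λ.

M_X(t) = e^(λ*(e^(t) - 1))
K_X(t) = log M_X(t) = λ*(e^(t) - 1)
K^(1)(t) = λ*e^(t)

κ_1 = K^(1)(0) = λ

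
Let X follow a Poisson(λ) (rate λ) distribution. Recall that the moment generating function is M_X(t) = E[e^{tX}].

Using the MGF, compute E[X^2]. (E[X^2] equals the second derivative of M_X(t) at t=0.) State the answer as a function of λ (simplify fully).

E[X^2] = M^(2)(0) = λ*(λ + 1)

M_X(t) = e^(λ*(e^(t) - 1))
M^(2)(t) = (λ^2*e^(2*t)*e^(λ*e^(t)) + λ*e^(t)*e^(λ*e^(t)))*e^(-λ)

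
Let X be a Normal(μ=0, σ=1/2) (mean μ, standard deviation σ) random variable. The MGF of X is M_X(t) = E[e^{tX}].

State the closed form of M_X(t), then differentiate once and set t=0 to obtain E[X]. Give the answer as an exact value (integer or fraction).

E[X] = D[M](0) = 0

M_X(t) = e^(t^2/8)
D[M](t) = t*e^(t^2/8)/4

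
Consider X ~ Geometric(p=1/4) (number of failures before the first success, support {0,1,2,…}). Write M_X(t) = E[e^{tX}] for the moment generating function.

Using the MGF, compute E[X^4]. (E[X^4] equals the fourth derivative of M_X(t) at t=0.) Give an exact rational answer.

M_X(t) = 1/(4*(1 - 3*e^(t)/4))
M^(4)(t) = (-81*e^(4*t) - 1188*e^(3*t) - 1584*e^(2*t) - 192*e^(t))/(243*e^(5*t) - 1620*e^(4*t) + 4320*e^(3*t) - 5760*e^(2*t) + 3840*e^(t) - 1024)

E[X^4] = M^(4)(0) = 3045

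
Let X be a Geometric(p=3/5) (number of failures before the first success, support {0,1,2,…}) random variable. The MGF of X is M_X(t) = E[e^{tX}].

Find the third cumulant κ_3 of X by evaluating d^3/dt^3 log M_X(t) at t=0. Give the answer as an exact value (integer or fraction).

κ_3 = D^3[K](0) = 70/27

M_X(t) = 3/(5*(1 - 2*e^(t)/5))
K_X(t) = log M_X(t) = -log(1 - 2*e^(t)/5) - log(5) + log(3)
D^3[K](t) = (-20*e^(2*t) - 50*e^(t))/(8*e^(3*t) - 60*e^(2*t) + 150*e^(t) - 125)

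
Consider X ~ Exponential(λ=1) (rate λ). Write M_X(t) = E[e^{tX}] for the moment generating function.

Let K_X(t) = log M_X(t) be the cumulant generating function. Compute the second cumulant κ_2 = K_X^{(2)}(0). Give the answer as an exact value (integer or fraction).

κ_2 = K′′(0) = 1

M_X(t) = 1/(1 - t)
K_X(t) = log M_X(t) = -log(1 - t)
K′(t) = -1/(t - 1)
K′′(t) = 1/(t^2 - 2*t + 1)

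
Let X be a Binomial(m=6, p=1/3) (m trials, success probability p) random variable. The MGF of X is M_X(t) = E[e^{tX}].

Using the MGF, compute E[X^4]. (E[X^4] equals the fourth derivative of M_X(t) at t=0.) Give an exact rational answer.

E[X^4] = d^4M/dt^4 |_{t=0} = 508/9

M_X(t) = (e^(t)/3 + 2/3)^6
dM/dt = 2*e^(6*t)/243 + 20*e^(5*t)/243 + 80*e^(4*t)/243 + 160*e^(3*t)/243 + 160*e^(2*t)/243 + 64*e^(t)/243
d^2M/dt^2 = 4*e^(6*t)/81 + 100*e^(5*t)/243 + 320*e^(4*t)/243 + 160*e^(3*t)/81 + 320*e^(2*t)/243 + 64*e^(t)/243
d^3M/dt^3 = 8*e^(6*t)/27 + 500*e^(5*t)/243 + 1280*e^(4*t)/243 + 160*e^(3*t)/27 + 640*e^(2*t)/243 + 64*e^(t)/243
d^4M/dt^4 = 16*e^(6*t)/9 + 2500*e^(5*t)/243 + 5120*e^(4*t)/243 + 160*e^(3*t)/9 + 1280*e^(2*t)/243 + 64*e^(t)/243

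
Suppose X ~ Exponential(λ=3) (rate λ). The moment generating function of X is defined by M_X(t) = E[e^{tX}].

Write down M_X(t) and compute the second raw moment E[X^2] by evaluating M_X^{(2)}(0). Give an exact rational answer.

E[X^2] = M^(2)(0) = 2/9

M_X(t) = 3/(3 - t)
M^(2)(t) = -6/(t^3 - 9*t^2 + 27*t - 27)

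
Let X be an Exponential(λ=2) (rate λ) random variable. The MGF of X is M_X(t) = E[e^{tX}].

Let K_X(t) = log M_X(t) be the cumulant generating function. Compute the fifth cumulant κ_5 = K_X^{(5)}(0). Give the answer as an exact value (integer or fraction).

M_X(t) = 2/(2 - t)
K_X(t) = log M_X(t) = -log(2 - t) + log(2)
K^(5)(t) = -24/(t^5 - 10*t^4 + 40*t^3 - 80*t^2 + 80*t - 32)

κ_5 = K^(5)(0) = 3/4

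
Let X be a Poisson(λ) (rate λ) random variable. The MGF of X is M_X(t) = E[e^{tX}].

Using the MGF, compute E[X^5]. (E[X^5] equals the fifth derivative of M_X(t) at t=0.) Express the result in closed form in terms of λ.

E[X^5] = M^(5)(0) = λ*(λ^4 + 10*λ^3 + 25*λ^2 + 15*λ + 1)

M_X(t) = e^(λ*(e^(t) - 1))
M^(5)(t) = (λ^5*e^(5*t)*e^(λ*e^(t)) + 10*λ^4*e^(4*t)*e^(λ*e^(t)) + 25*λ^3*e^(3*t)*e^(λ*e^(t)) + 15*λ^2*e^(2*t)*e^(λ*e^(t)) + λ*e^(t)*e^(λ*e^(t)))*e^(-λ)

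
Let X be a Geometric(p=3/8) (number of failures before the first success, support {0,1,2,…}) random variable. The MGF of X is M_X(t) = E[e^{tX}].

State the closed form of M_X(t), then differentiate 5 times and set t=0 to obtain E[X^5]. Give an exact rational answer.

M_X(t) = 3/(8*(1 - 5*e^(t)/8))
M′(t) = 15*e^(t)/(25*e^(2*t) - 80*e^(t) + 64)
M′′(t) = (-75*e^(2*t) - 120*e^(t))/(125*e^(3*t) - 600*e^(2*t) + 960*e^(t) - 512)
M′′′(t) = (375*e^(3*t) + 2400*e^(2*t) + 960*e^(t))/(625*e^(4*t) - 4000*e^(3*t) + 9600*e^(2*t) - 10240*e^(t) + 4096)
M′′′′(t) = (-1875*e^(4*t) - 33000*e^(3*t) - 52800*e^(2*t) - 7680*e^(t))/(3125*e^(5*t) - 25000*e^(4*t) + 80000*e^(3*t) - 128000*e^(2*t) + 102400*e^(t) - 32768)

E[X^5] = M′′′′′(0) = 338135/81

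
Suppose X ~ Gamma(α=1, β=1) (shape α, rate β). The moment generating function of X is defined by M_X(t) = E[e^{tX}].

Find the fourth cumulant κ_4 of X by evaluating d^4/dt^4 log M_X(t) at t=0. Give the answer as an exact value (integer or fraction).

M_X(t) = 1/(1 - t)
K_X(t) = log M_X(t) = -log(1 - t)
K′(t) = -1/(t - 1)
K′′(t) = 1/(t^2 - 2*t + 1)
K′′′(t) = -2/(t^3 - 3*t^2 + 3*t - 1)
K′′′′(t) = 6/(t^4 - 4*t^3 + 6*t^2 - 4*t + 1)

κ_4 = K′′′′(0) = 6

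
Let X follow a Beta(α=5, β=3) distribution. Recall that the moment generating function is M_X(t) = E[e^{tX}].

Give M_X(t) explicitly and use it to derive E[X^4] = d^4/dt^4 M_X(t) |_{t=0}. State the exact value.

M_X(t) = ₁F₁(5; 8; t)
M^(4)(t) = 7*₁F₁(9; 12; t)/33

E[X^4] = M^(4)(0) = 7/33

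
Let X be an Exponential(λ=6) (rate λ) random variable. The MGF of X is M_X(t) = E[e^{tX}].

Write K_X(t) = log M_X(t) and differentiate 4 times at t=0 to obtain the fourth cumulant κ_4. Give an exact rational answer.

M_X(t) = 6/(6 - t)
K_X(t) = log M_X(t) = -log(6 - t) + log(6)
D^4[K](t) = 6/(t^4 - 24*t^3 + 216*t^2 - 864*t + 1296)

κ_4 = D^4[K](0) = 1/216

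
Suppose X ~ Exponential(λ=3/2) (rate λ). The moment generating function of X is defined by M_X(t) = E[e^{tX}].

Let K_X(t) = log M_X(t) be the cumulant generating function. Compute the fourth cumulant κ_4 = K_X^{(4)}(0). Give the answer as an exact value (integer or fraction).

M_X(t) = 3/(2*(3/2 - t))
K_X(t) = log M_X(t) = -log(3/2 - t) - log(2) + log(3)
K′(t) = -2/(2*t - 3)
K′′(t) = 4/(4*t^2 - 12*t + 9)
K′′′(t) = -16/(8*t^3 - 36*t^2 + 54*t - 27)
K′′′′(t) = 96/(16*t^4 - 96*t^3 + 216*t^2 - 216*t + 81)

κ_4 = K′′′′(0) = 32/27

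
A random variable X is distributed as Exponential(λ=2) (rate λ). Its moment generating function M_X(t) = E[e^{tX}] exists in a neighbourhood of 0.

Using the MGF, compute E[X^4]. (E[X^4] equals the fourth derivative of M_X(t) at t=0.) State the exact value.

E[X^4] = D^4[M](0) = 3/2

M_X(t) = 2/(2 - t)
D^4[M](t) = -48/(t^5 - 10*t^4 + 40*t^3 - 80*t^2 + 80*t - 32)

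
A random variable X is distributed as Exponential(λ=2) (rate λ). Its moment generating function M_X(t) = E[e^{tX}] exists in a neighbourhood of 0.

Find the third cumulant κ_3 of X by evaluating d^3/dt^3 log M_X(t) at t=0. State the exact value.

κ_3 = K^(3)(0) = 1/4

M_X(t) = 2/(2 - t)
K_X(t) = log M_X(t) = -log(2 - t) + log(2)
K^(3)(t) = -2/(t^3 - 6*t^2 + 12*t - 8)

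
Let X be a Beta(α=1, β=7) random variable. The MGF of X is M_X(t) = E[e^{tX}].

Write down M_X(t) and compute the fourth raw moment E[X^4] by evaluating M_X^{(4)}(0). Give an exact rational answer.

E[X^4] = D^4[M](0) = 1/330

M_X(t) = ₁F₁(1; 8; t)
D^4[M](t) = ₁F₁(5; 12; t)/330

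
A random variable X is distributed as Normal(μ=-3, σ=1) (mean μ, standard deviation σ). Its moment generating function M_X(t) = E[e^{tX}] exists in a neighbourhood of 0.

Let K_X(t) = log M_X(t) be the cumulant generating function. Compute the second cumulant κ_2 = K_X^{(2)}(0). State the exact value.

M_X(t) = e^(t^2/2 - 3*t)
K_X(t) = log M_X(t) = t^2/2 - 3*t
K^(2)(t) = 1

κ_2 = K^(2)(0) = 1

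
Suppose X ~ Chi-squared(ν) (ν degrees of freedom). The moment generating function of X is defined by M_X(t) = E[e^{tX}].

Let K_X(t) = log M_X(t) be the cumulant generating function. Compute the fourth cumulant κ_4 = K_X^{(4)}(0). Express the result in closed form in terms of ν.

κ_4 = K′′′′(0) = 48*ν

M_X(t) = (1 - 2*t)^(-ν/2)
K_X(t) = log M_X(t) = -ν*log(1 - 2*t)/2
K′(t) = -ν/(2*t - 1)
K′′(t) = 2*ν/(4*t^2 - 4*t + 1)
K′′′(t) = -8*ν/(8*t^3 - 12*t^2 + 6*t - 1)
K′′′′(t) = 48*ν/(16*t^4 - 32*t^3 + 24*t^2 - 8*t + 1)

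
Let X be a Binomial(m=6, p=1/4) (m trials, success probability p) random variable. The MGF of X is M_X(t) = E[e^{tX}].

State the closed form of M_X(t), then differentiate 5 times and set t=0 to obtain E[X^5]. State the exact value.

M_X(t) = (e^(t)/4 + 3/4)^6
D^5[M](t) = 243*e^(6*t)/128 + 28125*e^(5*t)/2048 + 135*e^(4*t)/4 + 32805*e^(3*t)/1024 + 1215*e^(2*t)/128 + 729*e^(t)/2048

E[X^5] = D^5[M](0) = 5841/64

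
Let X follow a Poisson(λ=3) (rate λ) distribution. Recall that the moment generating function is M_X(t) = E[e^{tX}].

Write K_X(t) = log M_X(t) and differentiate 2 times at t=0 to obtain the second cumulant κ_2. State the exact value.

κ_2 = K′′(0) = 3

M_X(t) = e^(3*e^(t) - 3)
K_X(t) = log M_X(t) = 3*e^(t) - 3
K′(t) = 3*e^(t)
K′′(t) = 3*e^(t)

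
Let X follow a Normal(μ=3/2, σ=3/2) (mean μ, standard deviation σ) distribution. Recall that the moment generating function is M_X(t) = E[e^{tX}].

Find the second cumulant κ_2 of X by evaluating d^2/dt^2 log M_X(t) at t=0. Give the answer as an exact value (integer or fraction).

M_X(t) = e^(9*t^2/8 + 3*t/2)
K_X(t) = log M_X(t) = 9*t^2/8 + 3*t/2
K′(t) = 9*t/4 + 3/2
K′′(t) = 9/4

κ_2 = K′′(0) = 9/4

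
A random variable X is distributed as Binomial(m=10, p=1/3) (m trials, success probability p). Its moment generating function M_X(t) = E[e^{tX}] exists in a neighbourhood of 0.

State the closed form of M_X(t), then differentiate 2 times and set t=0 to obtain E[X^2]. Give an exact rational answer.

M_X(t) = (e^(t)/3 + 2/3)^10

E[X^2] = d^2M/dt^2 |_{t=0} = 40/3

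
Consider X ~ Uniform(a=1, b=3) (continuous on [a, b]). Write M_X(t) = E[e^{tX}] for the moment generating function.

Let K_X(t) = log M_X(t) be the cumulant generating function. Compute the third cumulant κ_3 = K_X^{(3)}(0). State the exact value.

κ_3 = K′′′(0) = 0

M_X(t) = (e^(3*t) - e^(t))/(2*t)
K_X(t) = log M_X(t) = -log(t) + log(e^(3*t) - e^(t)) - log(2)
K′(t) = (3*t*e^(2*t) - t - e^(2*t) + 1)/(t*e^(2*t) - t)
K′′(t) = (-4*t^2*e^(2*t) + e^(4*t) - 2*e^(2*t) + 1)/(t^2*e^(4*t) - 2*t^2*e^(2*t) + t^2)
K′′′(t) = (8*t^3*e^(4*t) + 8*t^3*e^(2*t) - 2*e^(6*t) + 6*e^(4*t) - 6*e^(2*t) + 2)/(t^3*e^(6*t) - 3*t^3*e^(4*t) + 3*t^3*e^(2*t) - t^3)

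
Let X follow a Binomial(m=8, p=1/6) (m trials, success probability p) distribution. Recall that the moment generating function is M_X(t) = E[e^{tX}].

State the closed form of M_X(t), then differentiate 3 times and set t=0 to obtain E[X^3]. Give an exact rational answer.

E[X^3] = M′′′(0) = 68/9

M_X(t) = (e^(t)/6 + 5/6)^8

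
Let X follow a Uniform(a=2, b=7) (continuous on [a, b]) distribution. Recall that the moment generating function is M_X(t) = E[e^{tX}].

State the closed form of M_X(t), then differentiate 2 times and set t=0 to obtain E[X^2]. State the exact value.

M_X(t) = (e^(7*t) - e^(2*t))/(5*t)
dM/dt = (7*t*e^(7*t) - 2*t*e^(2*t) - e^(7*t) + e^(2*t))/(5*t^2)
d^2M/dt^2 = (49*t^2*e^(7*t) - 4*t^2*e^(2*t) - 14*t*e^(7*t) + 4*t*e^(2*t) + 2*e^(7*t) - 2*e^(2*t))/(5*t^3)

E[X^2] = d^2M/dt^2 |_{t=0} = 67/3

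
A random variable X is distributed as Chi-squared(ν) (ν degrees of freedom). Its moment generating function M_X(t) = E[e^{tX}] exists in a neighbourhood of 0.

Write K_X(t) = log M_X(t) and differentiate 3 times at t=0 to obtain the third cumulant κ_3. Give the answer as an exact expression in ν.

κ_3 = K^(3)(0) = 8*ν

M_X(t) = (1 - 2*t)^(-ν/2)
K_X(t) = log M_X(t) = -ν*log(1 - 2*t)/2
K^(3)(t) = -8*ν/(8*t^3 - 12*t^2 + 6*t - 1)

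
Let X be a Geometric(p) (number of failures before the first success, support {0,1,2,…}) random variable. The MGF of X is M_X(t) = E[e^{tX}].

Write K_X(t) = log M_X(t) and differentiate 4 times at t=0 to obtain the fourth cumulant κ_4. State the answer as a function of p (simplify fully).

M_X(t) = p/(-(1 - p)*e^(t) + 1)
K_X(t) = log M_X(t) = log(p) - log(-(1 - p)*e^(t) + 1)

κ_4 = K^(4)(0) = (-p^3 + 7*p^2 - 12*p + 6)/p^4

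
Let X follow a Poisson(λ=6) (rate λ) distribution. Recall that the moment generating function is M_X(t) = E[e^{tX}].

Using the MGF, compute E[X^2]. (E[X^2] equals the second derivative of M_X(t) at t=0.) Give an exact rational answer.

M_X(t) = e^(6*e^(t) - 6)
M^(2)(t) = (36*e^(2*t)*e^(6*e^(t)) + 6*e^(t)*e^(6*e^(t)))*e^(-6)

E[X^2] = M^(2)(0) = 42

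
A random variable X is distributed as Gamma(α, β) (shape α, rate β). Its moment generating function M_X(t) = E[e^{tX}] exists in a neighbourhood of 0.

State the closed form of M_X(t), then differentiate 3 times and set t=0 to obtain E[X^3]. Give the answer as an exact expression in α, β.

E[X^3] = D^3[M](0) = α*(α^2 + 3*α + 2)/β^3

M_X(t) = (β/(β - t))^α
D^3[M](t) = (-α^3*β^α*(1/(β - t))^α - 3*α^2*β^α*(1/(β - t))^α - 2*α*β^α*(1/(β - t))^α)/(-β^3 + 3*β^2*t - 3*β*t^2 + t^3)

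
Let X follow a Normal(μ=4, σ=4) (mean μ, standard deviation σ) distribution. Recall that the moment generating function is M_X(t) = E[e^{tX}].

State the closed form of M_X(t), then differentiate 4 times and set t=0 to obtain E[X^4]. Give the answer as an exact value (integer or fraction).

M_X(t) = e^(8*t^2 + 4*t)
M′(t) = 16*t*e^(4*t)*e^(8*t^2) + 4*e^(4*t)*e^(8*t^2)
M′′(t) = 256*t^2*e^(4*t)*e^(8*t^2) + 128*t*e^(4*t)*e^(8*t^2) + 32*e^(4*t)*e^(8*t^2)
M′′′(t) = 4096*t^3*e^(4*t)*e^(8*t^2) + 3072*t^2*e^(4*t)*e^(8*t^2) + 1536*t*e^(4*t)*e^(8*t^2) + 256*e^(4*t)*e^(8*t^2)
M′′′′(t) = 65536*t^4*e^(4*t)*e^(8*t^2) + 65536*t^3*e^(4*t)*e^(8*t^2) + 49152*t^2*e^(4*t)*e^(8*t^2) + 16384*t*e^(4*t)*e^(8*t^2) + 2560*e^(4*t)*e^(8*t^2)

E[X^4] = M′′′′(0) = 2560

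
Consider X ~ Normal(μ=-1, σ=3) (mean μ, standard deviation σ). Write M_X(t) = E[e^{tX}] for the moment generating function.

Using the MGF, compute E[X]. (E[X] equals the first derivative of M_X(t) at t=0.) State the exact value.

E[X] = M^(1)(0) = -1

M_X(t) = e^(9*t^2/2 - t)
M^(1)(t) = 9*t*e^(-t)*e^(9*t^2/2) - e^(-t)*e^(9*t^2/2)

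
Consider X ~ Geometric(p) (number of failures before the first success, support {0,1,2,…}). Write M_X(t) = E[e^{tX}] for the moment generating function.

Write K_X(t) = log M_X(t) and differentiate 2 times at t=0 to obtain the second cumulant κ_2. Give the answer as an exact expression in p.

κ_2 = D^2[K](0) = (1 - p)/p^2

M_X(t) = p/(-(1 - p)*e^(t) + 1)
K_X(t) = log M_X(t) = log(p) - log(-(1 - p)*e^(t) + 1)
D^2[K](t) = (-p*e^(t) + e^(t))/(p^2*e^(2*t) - 2*p*e^(2*t) + 2*p*e^(t) + e^(2*t) - 2*e^(t) + 1)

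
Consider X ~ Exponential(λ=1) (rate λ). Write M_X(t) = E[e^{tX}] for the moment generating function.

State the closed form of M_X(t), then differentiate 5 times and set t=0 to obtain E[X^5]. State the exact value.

M_X(t) = 1/(1 - t)
dM/dt = 1/(t^2 - 2*t + 1)
d^2M/dt^2 = -2/(t^3 - 3*t^2 + 3*t - 1)
d^3M/dt^3 = 6/(t^4 - 4*t^3 + 6*t^2 - 4*t + 1)
d^4M/dt^4 = -24/(t^5 - 5*t^4 + 10*t^3 - 10*t^2 + 5*t - 1)
d^5M/dt^5 = 120/(t^6 - 6*t^5 + 15*t^4 - 20*t^3 + 15*t^2 - 6*t + 1)

E[X^5] = d^5M/dt^5 |_{t=0} = 120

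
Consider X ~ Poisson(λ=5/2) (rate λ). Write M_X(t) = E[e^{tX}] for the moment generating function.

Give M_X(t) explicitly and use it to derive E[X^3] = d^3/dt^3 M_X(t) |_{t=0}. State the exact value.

M_X(t) = e^(5*e^(t)/2 - 5/2)
M^(3)(t) = (125*e^(3*t)*e^(5*e^(t)/2) + 150*e^(2*t)*e^(5*e^(t)/2) + 20*e^(t)*e^(5*e^(t)/2))*e^(-5/2)/8

E[X^3] = M^(3)(0) = 295/8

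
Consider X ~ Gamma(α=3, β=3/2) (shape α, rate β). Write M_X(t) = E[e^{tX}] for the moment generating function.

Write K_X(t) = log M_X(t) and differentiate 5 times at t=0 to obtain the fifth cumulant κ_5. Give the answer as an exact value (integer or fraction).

M_X(t) = 27/(8*(3/2 - t)^3)
K_X(t) = log M_X(t) = -3*log(3/2 - t) - 3*log(2) + 3*log(3)
D^5[K](t) = -2304/(32*t^5 - 240*t^4 + 720*t^3 - 1080*t^2 + 810*t - 243)

κ_5 = D^5[K](0) = 256/27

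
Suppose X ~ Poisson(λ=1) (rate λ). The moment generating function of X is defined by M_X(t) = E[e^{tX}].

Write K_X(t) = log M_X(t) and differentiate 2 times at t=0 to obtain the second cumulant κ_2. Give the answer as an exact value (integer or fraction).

M_X(t) = e^(e^(t) - 1)
K_X(t) = log M_X(t) = e^(t) - 1
D^2[K](t) = e^(t)

κ_2 = D^2[K](0) = 1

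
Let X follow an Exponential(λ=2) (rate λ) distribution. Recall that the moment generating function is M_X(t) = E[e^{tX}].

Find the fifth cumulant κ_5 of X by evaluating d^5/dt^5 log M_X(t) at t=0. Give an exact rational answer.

M_X(t) = 2/(2 - t)
K_X(t) = log M_X(t) = -log(2 - t) + log(2)
K^(5)(t) = -24/(t^5 - 10*t^4 + 40*t^3 - 80*t^2 + 80*t - 32)

κ_5 = K^(5)(0) = 3/4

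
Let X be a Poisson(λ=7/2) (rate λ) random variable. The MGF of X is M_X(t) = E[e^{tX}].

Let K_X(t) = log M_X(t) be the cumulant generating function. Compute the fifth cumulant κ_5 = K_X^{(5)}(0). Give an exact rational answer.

κ_5 = K′′′′′(0) = 7/2

M_X(t) = e^(7*e^(t)/2 - 7/2)
K_X(t) = log M_X(t) = 7*e^(t)/2 - 7/2
K′(t) = 7*e^(t)/2
K′′(t) = 7*e^(t)/2
K′′′(t) = 7*e^(t)/2
K′′′′(t) = 7*e^(t)/2
K′′′′′(t) = 7*e^(t)/2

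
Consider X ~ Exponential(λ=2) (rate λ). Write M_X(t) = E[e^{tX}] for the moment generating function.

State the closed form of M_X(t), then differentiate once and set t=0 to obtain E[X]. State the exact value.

M_X(t) = 2/(2 - t)
M′(t) = 2/(t^2 - 4*t + 4)

E[X] = M′(0) = 1/2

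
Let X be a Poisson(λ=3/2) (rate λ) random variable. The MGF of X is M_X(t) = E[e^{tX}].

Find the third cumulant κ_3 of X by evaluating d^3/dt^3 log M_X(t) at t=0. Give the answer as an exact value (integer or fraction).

M_X(t) = e^(3*e^(t)/2 - 3/2)
K_X(t) = log M_X(t) = 3*e^(t)/2 - 3/2
K′(t) = 3*e^(t)/2
K′′(t) = 3*e^(t)/2
K′′′(t) = 3*e^(t)/2

κ_3 = K′′′(0) = 3/2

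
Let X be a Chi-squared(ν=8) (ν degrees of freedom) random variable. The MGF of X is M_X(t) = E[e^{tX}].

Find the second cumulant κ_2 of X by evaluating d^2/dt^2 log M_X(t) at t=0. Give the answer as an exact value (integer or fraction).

κ_2 = K^(2)(0) = 16

M_X(t) = (1 - 2*t)^(-4)
K_X(t) = log M_X(t) = -4*log(1 - 2*t)
K^(2)(t) = 16/(4*t^2 - 4*t + 1)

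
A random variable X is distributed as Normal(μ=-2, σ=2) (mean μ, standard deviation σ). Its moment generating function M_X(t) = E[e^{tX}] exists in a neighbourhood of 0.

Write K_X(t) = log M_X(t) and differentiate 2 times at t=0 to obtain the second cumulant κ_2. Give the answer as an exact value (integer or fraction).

κ_2 = K′′(0) = 4

M_X(t) = e^(2*t^2 - 2*t)
K_X(t) = log M_X(t) = 2*t^2 - 2*t
K′(t) = 4*t - 2
K′′(t) = 4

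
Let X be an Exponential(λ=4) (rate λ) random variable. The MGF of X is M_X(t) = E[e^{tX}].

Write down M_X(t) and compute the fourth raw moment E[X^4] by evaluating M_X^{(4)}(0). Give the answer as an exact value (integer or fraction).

E[X^4] = d^4M/dt^4 |_{t=0} = 3/32

M_X(t) = 4/(4 - t)
dM/dt = 4/(t^2 - 8*t + 16)
d^2M/dt^2 = -8/(t^3 - 12*t^2 + 48*t - 64)
d^3M/dt^3 = 24/(t^4 - 16*t^3 + 96*t^2 - 256*t + 256)
d^4M/dt^4 = -96/(t^5 - 20*t^4 + 160*t^3 - 640*t^2 + 1280*t - 1024)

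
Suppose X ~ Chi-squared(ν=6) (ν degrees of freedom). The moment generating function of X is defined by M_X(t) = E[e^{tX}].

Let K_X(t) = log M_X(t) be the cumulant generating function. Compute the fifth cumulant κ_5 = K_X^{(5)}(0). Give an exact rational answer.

M_X(t) = (1 - 2*t)^(-3)
K_X(t) = log M_X(t) = -3*log(1 - 2*t)
dK/dt = -6/(2*t - 1)
d^2K/dt^2 = 12/(4*t^2 - 4*t + 1)
d^3K/dt^3 = -48/(8*t^3 - 12*t^2 + 6*t - 1)
d^4K/dt^4 = 288/(16*t^4 - 32*t^3 + 24*t^2 - 8*t + 1)
d^5K/dt^5 = -2304/(32*t^5 - 80*t^4 + 80*t^3 - 40*t^2 + 10*t - 1)

κ_5 = d^5K/dt^5 |_{t=0} = 2304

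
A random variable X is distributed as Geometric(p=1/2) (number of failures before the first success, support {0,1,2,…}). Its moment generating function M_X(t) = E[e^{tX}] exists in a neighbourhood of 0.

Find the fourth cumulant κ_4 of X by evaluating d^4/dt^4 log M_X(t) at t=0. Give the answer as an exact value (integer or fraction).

M_X(t) = 1/(2*(1 - e^(t)/2))
K_X(t) = log M_X(t) = -log(1 - e^(t)/2) - log(2)
D^4[K](t) = (2*e^(3*t) + 16*e^(2*t) + 8*e^(t))/(e^(4*t) - 8*e^(3*t) + 24*e^(2*t) - 32*e^(t) + 16)

κ_4 = D^4[K](0) = 26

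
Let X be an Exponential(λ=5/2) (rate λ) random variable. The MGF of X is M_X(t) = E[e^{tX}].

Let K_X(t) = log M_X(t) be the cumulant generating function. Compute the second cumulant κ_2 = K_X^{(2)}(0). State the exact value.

M_X(t) = 5/(2*(5/2 - t))
K_X(t) = log M_X(t) = -log(5/2 - t) - log(2) + log(5)
D^2[K](t) = 4/(4*t^2 - 20*t + 25)

κ_2 = D^2[K](0) = 4/25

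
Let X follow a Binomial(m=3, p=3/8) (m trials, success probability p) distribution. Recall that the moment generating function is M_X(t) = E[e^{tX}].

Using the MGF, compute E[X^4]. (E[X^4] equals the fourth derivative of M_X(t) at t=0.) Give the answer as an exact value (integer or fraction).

M_X(t) = (3*e^(t)/8 + 5/8)^3
M′(t) = 81*e^(3*t)/512 + 135*e^(2*t)/256 + 225*e^(t)/512
M′′(t) = 243*e^(3*t)/512 + 135*e^(2*t)/128 + 225*e^(t)/512
M′′′(t) = 729*e^(3*t)/512 + 135*e^(2*t)/64 + 225*e^(t)/512
M′′′′(t) = 2187*e^(3*t)/512 + 135*e^(2*t)/32 + 225*e^(t)/512

E[X^4] = M′′′′(0) = 1143/128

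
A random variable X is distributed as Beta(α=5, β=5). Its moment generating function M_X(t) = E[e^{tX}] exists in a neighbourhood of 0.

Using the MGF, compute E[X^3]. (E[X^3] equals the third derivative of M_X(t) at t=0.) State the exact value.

E[X^3] = D^3[M](0) = 7/44

M_X(t) = ₁F₁(5; 10; t)
D^3[M](t) = 7*₁F₁(8; 13; t)/44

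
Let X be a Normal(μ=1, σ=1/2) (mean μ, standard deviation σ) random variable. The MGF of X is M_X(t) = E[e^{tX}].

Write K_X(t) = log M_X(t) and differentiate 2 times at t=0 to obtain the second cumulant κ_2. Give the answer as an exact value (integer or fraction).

κ_2 = d^2K/dt^2 |_{t=0} = 1/4

M_X(t) = e^(t^2/8 + t)
K_X(t) = log M_X(t) = t^2/8 + t
dK/dt = t/4 + 1
d^2K/dt^2 = 1/4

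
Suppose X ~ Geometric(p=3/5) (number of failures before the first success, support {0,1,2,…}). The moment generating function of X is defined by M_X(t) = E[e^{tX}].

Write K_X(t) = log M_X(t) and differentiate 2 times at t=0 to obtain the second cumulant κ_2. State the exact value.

κ_2 = K′′(0) = 10/9

M_X(t) = 3/(5*(1 - 2*e^(t)/5))
K_X(t) = log M_X(t) = -log(1 - 2*e^(t)/5) - log(5) + log(3)
K′(t) = -2*e^(t)/(2*e^(t) - 5)
K′′(t) = 10*e^(t)/(4*e^(2*t) - 20*e^(t) + 25)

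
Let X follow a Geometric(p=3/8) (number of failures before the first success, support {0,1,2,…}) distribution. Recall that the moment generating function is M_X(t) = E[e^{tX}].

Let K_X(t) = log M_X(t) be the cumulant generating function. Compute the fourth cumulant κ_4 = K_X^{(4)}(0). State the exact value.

M_X(t) = 3/(8*(1 - 5*e^(t)/8))
K_X(t) = log M_X(t) = -log(1 - 5*e^(t)/8) - 3*log(2) + log(3)
K′(t) = -5*e^(t)/(5*e^(t) - 8)
K′′(t) = 40*e^(t)/(25*e^(2*t) - 80*e^(t) + 64)
K′′′(t) = (-200*e^(2*t) - 320*e^(t))/(125*e^(3*t) - 600*e^(2*t) + 960*e^(t) - 512)
K′′′′(t) = (1000*e^(3*t) + 6400*e^(2*t) + 2560*e^(t))/(625*e^(4*t) - 4000*e^(3*t) + 9600*e^(2*t) - 10240*e^(t) + 4096)

κ_4 = K′′′′(0) = 3320/27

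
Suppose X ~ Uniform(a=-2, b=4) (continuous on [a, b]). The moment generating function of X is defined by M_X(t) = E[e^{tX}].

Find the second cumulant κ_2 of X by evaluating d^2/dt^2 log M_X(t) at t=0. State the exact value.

κ_2 = K′′(0) = 3

M_X(t) = (e^(4*t) - e^(-2*t))/(6*t)
K_X(t) = log M_X(t) = -log(t) + log(e^(4*t) - e^(-2*t)) - log(6)
K′(t) = (4*t*e^(6*t) + 2*t - e^(6*t) + 1)/(t*e^(6*t) - t)
K′′(t) = (-36*t^2*e^(6*t) + e^(12*t) - 2*e^(6*t) + 1)/(t^2*e^(12*t) - 2*t^2*e^(6*t) + t^2)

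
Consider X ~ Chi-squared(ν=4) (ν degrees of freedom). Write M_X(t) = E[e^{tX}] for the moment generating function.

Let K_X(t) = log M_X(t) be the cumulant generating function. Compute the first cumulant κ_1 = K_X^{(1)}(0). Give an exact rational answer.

M_X(t) = (1 - 2*t)^(-2)
K_X(t) = log M_X(t) = -2*log(1 - 2*t)
D[K](t) = -4/(2*t - 1)

κ_1 = D[K](0) = 4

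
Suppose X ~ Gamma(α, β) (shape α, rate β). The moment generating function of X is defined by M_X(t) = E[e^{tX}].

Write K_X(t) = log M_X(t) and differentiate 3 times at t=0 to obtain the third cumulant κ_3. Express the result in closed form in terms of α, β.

κ_3 = K′′′(0) = 2*α/β^3

M_X(t) = (β/(β - t))^α
K_X(t) = log M_X(t) = α*(log(β) - log(β - t))
K′(t) = -α/(-β + t)
K′′(t) = α/(β^2 - 2*β*t + t^2)
K′′′(t) = -2*α/(-β^3 + 3*β^2*t - 3*β*t^2 + t^3)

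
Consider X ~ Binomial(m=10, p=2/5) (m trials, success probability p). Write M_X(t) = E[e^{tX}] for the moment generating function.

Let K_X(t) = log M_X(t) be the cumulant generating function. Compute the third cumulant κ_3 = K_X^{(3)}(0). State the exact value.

κ_3 = K′′′(0) = 12/25

M_X(t) = (2*e^(t)/5 + 3/5)^10
K_X(t) = log M_X(t) = 10*log(2*e^(t)/5 + 3/5)
K′(t) = 20*e^(t)/(2*e^(t) + 3)
K′′(t) = 60*e^(t)/(4*e^(2*t) + 12*e^(t) + 9)
K′′′(t) = (-120*e^(2*t) + 180*e^(t))/(8*e^(3*t) + 36*e^(2*t) + 54*e^(t) + 27)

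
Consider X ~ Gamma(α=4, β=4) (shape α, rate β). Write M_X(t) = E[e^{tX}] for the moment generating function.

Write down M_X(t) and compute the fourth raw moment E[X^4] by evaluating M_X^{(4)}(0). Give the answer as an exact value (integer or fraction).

M_X(t) = 256/(4 - t)^4
dM/dt = -1024/(t^5 - 20*t^4 + 160*t^3 - 640*t^2 + 1280*t - 1024)
d^2M/dt^2 = 5120/(t^6 - 24*t^5 + 240*t^4 - 1280*t^3 + 3840*t^2 - 6144*t + 4096)
d^3M/dt^3 = -30720/(t^7 - 28*t^6 + 336*t^5 - 2240*t^4 + 8960*t^3 - 21504*t^2 + 28672*t - 16384)
d^4M/dt^4 = 215040/(t^8 - 32*t^7 + 448*t^6 - 3584*t^5 + 17920*t^4 - 57344*t^3 + 114688*t^2 - 131072*t + 65536)

E[X^4] = d^4M/dt^4 |_{t=0} = 105/32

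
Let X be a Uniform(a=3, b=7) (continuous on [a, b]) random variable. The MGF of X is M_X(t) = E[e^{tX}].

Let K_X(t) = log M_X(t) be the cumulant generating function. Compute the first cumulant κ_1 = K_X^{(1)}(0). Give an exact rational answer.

κ_1 = K′(0) = 5

M_X(t) = (e^(7*t) - e^(3*t))/(4*t)
K_X(t) = log M_X(t) = -log(t) + log(e^(7*t) - e^(3*t)) - 2*log(2)
K′(t) = (7*t*e^(4*t) - 3*t - e^(4*t) + 1)/(t*e^(4*t) - t)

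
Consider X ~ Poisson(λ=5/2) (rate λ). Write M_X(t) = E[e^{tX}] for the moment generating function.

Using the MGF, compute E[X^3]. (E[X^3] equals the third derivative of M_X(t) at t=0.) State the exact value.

E[X^3] = D^3[M](0) = 295/8

M_X(t) = e^(5*e^(t)/2 - 5/2)
D^3[M](t) = (125*e^(3*t)*e^(5*e^(t)/2) + 150*e^(2*t)*e^(5*e^(t)/2) + 20*e^(t)*e^(5*e^(t)/2))*e^(-5/2)/8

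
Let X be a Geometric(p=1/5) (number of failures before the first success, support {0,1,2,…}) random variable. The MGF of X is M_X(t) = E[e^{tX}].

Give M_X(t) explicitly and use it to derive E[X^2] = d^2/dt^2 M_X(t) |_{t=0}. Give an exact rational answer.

M_X(t) = 1/(5*(1 - 4*e^(t)/5))
M^(2)(t) = (-16*e^(2*t) - 20*e^(t))/(64*e^(3*t) - 240*e^(2*t) + 300*e^(t) - 125)

E[X^2] = M^(2)(0) = 36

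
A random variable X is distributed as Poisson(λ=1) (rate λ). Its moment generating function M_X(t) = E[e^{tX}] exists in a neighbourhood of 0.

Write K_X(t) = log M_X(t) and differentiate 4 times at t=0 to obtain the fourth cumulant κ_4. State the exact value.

M_X(t) = e^(e^(t) - 1)
K_X(t) = log M_X(t) = e^(t) - 1
K′(t) = e^(t)
K′′(t) = e^(t)
K′′′(t) = e^(t)
K′′′′(t) = e^(t)

κ_4 = K′′′′(0) = 1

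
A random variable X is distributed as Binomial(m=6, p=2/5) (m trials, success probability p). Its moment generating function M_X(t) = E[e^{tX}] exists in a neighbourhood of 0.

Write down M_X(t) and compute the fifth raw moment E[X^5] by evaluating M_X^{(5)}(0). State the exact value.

E[X^5] = D^5[M](0) = 228708/625

M_X(t) = (2*e^(t)/5 + 3/5)^6
D^5[M](t) = 497664*e^(6*t)/15625 + 576*e^(5*t)/5 + 442368*e^(4*t)/3125 + 209952*e^(3*t)/3125 + 31104*e^(2*t)/3125 + 2916*e^(t)/15625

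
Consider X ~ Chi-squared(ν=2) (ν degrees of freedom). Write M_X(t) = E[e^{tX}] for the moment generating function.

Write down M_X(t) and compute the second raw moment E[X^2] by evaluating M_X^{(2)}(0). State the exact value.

E[X^2] = d^2M/dt^2 |_{t=0} = 8

M_X(t) = 1/(1 - 2*t)
dM/dt = 2/(4*t^2 - 4*t + 1)
d^2M/dt^2 = -8/(8*t^3 - 12*t^2 + 6*t - 1)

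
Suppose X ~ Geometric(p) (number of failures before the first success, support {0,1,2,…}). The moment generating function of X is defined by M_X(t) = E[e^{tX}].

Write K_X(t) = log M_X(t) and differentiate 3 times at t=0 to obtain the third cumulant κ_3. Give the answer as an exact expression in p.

κ_3 = d^3K/dt^3 |_{t=0} = (p^2 - 3*p + 2)/p^3

M_X(t) = p/(-(1 - p)*e^(t) + 1)
K_X(t) = log M_X(t) = log(p) - log(-(1 - p)*e^(t) + 1)
dK/dt = (-p*e^(t) + e^(t))/(p*e^(t) - e^(t) + 1)
d^2K/dt^2 = (-p*e^(t) + e^(t))/(p^2*e^(2*t) - 2*p*e^(2*t) + 2*p*e^(t) + e^(2*t) - 2*e^(t) + 1)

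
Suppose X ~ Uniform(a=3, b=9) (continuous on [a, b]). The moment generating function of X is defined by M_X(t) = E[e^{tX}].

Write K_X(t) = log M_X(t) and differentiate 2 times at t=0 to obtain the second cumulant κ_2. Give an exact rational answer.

M_X(t) = (e^(9*t) - e^(3*t))/(6*t)
K_X(t) = log M_X(t) = -log(t) + log(e^(9*t) - e^(3*t)) - log(6)
K^(2)(t) = (-36*t^2*e^(6*t) + e^(12*t) - 2*e^(6*t) + 1)/(t^2*e^(12*t) - 2*t^2*e^(6*t) + t^2)

κ_2 = K^(2)(0) = 3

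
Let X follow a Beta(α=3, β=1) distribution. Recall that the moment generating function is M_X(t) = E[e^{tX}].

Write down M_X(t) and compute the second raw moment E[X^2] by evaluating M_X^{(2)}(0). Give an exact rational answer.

E[X^2] = D^2[M](0) = 3/5

M_X(t) = ₁F₁(3; 4; t)
D^2[M](t) = 3*₁F₁(5; 6; t)/5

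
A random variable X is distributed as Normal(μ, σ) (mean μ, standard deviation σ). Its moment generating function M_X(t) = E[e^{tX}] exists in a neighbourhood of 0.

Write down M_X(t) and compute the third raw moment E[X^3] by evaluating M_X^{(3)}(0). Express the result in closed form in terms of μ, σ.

E[X^3] = M′′′(0) = μ*(μ^2 + 3*σ^2)

M_X(t) = e^(μ*t + σ^2*t^2/2)
M′(t) = μ*e^(μ*t)*e^(σ^2*t^2/2) + σ^2*t*e^(μ*t)*e^(σ^2*t^2/2)
M′′(t) = μ^2*e^(μ*t)*e^(σ^2*t^2/2) + 2*μ*σ^2*t*e^(μ*t)*e^(σ^2*t^2/2) + σ^4*t^2*e^(μ*t)*e^(σ^2*t^2/2) + σ^2*e^(μ*t)*e^(σ^2*t^2/2)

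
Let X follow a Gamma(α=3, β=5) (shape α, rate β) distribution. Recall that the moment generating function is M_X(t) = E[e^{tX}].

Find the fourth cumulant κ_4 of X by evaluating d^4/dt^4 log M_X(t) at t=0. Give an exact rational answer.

κ_4 = K′′′′(0) = 18/625

M_X(t) = 125/(5 - t)^3
K_X(t) = log M_X(t) = -3*log(5 - t) + 3*log(5)
K′(t) = -3/(t - 5)
K′′(t) = 3/(t^2 - 10*t + 25)
K′′′(t) = -6/(t^3 - 15*t^2 + 75*t - 125)
K′′′′(t) = 18/(t^4 - 20*t^3 + 150*t^2 - 500*t + 625)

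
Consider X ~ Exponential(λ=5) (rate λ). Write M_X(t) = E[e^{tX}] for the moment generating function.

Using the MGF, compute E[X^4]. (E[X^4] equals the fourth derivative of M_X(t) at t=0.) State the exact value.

M_X(t) = 5/(5 - t)
M^(4)(t) = -120/(t^5 - 25*t^4 + 250*t^3 - 1250*t^2 + 3125*t - 3125)

E[X^4] = M^(4)(0) = 24/625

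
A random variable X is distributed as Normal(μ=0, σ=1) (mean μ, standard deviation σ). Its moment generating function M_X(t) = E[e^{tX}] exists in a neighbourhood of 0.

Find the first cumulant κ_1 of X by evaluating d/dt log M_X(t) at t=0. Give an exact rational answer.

M_X(t) = e^(t^2/2)
K_X(t) = log M_X(t) = t^2/2
dK/dt = t

κ_1 = dK/dt |_{t=0} = 0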